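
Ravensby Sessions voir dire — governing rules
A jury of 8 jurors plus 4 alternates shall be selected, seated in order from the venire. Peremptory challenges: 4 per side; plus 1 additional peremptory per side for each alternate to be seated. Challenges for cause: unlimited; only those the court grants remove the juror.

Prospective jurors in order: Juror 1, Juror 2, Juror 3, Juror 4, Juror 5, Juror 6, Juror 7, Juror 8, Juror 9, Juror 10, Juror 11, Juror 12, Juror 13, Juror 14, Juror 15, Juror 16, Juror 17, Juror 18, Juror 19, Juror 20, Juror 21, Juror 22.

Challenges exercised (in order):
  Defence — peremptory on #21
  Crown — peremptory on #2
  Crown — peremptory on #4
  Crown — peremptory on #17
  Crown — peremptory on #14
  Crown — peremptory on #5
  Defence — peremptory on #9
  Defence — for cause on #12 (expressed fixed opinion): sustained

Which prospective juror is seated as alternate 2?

Removed: #2, #4, #5, #9, #12, #14, #17, #21.
Seating in order: seats 1–8 → #1, #3, #6, #7, #8, #10, #11, #13; alternates → #15, #16, #18, #19.
So alternate 2 is #16.

16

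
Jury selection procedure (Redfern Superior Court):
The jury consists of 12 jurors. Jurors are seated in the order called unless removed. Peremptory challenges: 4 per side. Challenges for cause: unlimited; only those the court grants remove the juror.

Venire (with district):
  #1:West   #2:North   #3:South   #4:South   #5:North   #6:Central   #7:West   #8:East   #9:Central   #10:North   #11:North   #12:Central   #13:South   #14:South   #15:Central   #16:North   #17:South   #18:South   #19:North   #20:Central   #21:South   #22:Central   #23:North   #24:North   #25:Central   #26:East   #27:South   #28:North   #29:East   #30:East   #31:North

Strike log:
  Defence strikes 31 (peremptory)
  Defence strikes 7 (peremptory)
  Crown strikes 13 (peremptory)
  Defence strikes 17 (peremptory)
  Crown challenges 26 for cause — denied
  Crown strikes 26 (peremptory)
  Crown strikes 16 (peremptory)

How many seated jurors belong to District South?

Removed: #7, #13, #16, #17, #26, #31.
Seated jurors 1–12: #1, #2, #3, #4, #5, #6, #8, #9, #10, #11, #12, #14.
Of those, in District South: #3, #4, #14 → 3.

3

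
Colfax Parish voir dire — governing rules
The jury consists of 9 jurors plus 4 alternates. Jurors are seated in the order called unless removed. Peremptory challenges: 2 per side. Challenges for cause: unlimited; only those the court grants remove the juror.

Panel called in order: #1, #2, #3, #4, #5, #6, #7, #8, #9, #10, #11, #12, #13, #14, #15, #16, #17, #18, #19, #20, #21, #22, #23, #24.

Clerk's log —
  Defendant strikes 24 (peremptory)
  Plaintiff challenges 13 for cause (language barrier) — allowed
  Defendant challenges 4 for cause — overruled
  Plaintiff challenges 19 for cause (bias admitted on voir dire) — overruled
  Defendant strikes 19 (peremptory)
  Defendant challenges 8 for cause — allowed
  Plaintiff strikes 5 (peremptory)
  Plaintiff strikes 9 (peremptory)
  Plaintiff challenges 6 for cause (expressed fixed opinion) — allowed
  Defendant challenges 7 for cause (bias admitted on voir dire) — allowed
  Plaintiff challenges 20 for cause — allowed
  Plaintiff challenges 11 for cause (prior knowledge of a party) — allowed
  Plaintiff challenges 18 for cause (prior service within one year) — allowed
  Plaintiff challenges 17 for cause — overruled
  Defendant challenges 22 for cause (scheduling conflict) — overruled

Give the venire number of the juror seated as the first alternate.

Removed: #5, #6, #7, #8, #9, #11, #13, #18, #19, #20, #24. (#4, #17, #22 stay — for-cause denied.)
Seating in order: seats 1–9 → #1, #2, #3, #4, #10, #12, #14, #15, #16; alternates → #17, #21, #22, #23.
So alternate 1 is #17.

17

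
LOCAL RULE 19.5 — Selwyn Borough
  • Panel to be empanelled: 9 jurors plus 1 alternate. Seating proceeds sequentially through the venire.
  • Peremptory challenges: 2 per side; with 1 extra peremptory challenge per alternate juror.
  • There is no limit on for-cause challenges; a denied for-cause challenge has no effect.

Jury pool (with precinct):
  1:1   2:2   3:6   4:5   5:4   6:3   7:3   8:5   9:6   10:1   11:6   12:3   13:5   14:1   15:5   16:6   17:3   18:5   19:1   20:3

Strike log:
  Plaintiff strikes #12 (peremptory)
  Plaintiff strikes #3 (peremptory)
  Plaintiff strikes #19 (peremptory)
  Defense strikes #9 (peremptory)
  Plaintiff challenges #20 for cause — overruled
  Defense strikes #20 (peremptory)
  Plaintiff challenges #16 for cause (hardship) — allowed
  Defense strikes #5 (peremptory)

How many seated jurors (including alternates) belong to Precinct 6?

Removed: #3, #5, #9, #12, #16, #19, #20.
Seated (10 incl. alternates): #1, #2, #4, #6, #7, #8, #10, #11, #13, #14.
Of those, in Precinct 6: #11 → 1.

1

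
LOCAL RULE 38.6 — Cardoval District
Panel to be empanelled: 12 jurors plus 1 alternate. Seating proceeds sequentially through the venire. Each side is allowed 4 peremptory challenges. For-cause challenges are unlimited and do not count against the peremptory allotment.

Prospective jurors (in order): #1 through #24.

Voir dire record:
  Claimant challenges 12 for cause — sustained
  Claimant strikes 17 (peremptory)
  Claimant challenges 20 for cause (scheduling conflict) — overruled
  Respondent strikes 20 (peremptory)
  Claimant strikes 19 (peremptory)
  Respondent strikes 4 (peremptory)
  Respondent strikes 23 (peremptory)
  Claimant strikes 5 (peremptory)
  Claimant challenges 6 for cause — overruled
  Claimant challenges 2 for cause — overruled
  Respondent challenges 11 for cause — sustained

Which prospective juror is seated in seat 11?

Removed: #4, #5, #11, #12, #17, #19, #20, #23. (#2, #6 stay — for-cause denied.)
Seating in order: seats 1–12 → #1, #2, #3, #6, #7, #8, #9, #10, #13, #14, #15, #16; alternates → #18.
So seat 11 is #15.

15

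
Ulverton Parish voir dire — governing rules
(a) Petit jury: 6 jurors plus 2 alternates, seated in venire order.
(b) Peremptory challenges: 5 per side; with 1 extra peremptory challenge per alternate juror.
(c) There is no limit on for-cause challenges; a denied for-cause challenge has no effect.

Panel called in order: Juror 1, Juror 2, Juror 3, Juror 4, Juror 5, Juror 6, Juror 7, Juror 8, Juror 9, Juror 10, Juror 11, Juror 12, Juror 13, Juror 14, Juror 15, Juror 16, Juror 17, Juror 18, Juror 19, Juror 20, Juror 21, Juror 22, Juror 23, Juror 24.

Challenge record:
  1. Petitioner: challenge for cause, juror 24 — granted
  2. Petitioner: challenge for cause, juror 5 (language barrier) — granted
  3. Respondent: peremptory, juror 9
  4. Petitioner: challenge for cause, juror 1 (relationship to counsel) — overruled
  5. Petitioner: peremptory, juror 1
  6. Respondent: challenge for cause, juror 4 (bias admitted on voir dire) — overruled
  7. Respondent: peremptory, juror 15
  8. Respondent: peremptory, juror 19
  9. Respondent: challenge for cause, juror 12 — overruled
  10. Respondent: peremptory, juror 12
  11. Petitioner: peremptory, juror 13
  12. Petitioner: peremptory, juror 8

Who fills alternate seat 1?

Removed: #1, #5, #8, #9, #12, #13, #15, #19, #24. (#4 stays — for-cause denied.)
Filling seats in venire order through position 7: #2, #3, #4, #6, #7, #10, #11.
So alternate 1 is #11.

11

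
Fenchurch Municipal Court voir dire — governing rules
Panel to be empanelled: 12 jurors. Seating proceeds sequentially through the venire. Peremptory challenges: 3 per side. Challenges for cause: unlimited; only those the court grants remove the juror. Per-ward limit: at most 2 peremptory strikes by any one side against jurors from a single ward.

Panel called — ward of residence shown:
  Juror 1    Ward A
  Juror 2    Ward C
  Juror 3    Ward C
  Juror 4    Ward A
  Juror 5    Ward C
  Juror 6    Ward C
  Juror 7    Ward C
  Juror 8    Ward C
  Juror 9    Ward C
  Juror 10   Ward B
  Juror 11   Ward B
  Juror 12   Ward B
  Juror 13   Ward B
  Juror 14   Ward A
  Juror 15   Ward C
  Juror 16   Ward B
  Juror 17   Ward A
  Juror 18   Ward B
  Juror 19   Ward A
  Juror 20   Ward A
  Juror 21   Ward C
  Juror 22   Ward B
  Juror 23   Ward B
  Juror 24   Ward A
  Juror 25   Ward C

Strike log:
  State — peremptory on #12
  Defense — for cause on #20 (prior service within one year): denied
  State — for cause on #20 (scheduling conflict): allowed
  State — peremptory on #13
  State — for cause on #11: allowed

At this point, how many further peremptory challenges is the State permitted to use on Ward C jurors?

State peremptories so far: #12, #13 — 2 of 3 used, 1 left overall.
Against Ward C: none yet — per-ward cap 2 leaves 2.
Binding limit: min(1, 2) = 1.

1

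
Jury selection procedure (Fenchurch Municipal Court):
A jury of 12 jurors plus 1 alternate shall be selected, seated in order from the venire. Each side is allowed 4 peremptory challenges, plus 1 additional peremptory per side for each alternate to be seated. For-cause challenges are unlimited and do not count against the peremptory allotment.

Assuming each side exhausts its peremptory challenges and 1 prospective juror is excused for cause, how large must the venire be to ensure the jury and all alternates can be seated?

24

Seats to fill: 12 + 1 alternates = 13.
Peremptories: 4 + 1×1 = 5 per side × 2 sides = 10.
For-cause removals: 1.
Minimum venire: 13 + 10 + 1 = 24.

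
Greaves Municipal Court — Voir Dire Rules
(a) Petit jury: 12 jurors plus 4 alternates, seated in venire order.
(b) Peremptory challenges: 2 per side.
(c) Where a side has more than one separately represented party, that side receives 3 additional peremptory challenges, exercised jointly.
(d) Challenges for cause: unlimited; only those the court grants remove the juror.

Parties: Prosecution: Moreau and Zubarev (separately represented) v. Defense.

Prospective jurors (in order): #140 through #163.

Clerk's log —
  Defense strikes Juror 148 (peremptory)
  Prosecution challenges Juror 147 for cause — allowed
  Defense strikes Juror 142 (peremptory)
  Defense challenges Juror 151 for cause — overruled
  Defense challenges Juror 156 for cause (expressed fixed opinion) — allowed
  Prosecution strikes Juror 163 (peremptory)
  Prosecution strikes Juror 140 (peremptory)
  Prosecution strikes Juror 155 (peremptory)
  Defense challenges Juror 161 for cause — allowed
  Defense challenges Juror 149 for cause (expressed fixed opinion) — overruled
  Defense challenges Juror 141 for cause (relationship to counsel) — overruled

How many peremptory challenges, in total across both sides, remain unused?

2

Prosecution allotment: 2 base + 3 multi-party = 5. Defense allotment: 2.
Prosecution peremptories used: #163, #140, #155 — 3 (the for-cause on #147 doesn't count).
Defense peremptories used: #148, #142 — 2 (for-cause on #151, #156, #161, #149, #141 don't count).
Remaining: (5 − 3) + (2 − 2) = 2.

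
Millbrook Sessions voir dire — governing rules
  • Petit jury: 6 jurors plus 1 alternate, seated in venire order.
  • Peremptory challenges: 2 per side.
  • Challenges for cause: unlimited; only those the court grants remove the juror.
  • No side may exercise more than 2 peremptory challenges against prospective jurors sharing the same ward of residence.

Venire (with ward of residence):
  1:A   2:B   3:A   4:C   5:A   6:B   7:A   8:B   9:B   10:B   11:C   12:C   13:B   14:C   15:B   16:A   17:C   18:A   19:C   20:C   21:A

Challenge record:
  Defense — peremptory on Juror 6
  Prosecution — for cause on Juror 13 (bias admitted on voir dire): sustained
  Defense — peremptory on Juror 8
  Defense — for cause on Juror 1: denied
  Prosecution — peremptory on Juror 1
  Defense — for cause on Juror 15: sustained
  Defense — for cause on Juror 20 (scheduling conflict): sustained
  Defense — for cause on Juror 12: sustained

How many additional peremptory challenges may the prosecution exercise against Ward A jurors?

Prosecution peremptories so far: #1 — 1 of 2 used, 1 left overall.
Against Ward A: #1 — 1 used; per-ward cap 2 leaves 1.
Binding limit: min(1, 1) = 1.

1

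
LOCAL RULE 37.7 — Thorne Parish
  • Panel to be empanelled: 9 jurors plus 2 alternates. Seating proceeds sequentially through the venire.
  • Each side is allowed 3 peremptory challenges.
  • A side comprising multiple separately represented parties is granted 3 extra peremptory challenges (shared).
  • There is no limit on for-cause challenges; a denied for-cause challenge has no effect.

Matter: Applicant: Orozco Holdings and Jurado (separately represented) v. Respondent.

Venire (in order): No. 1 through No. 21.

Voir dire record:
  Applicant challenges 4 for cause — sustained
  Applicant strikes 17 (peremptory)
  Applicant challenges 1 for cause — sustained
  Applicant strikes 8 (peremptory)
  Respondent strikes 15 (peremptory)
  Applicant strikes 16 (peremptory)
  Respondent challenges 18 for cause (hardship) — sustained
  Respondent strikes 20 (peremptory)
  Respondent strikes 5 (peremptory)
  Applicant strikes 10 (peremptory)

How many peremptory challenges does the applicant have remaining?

Applicant allotment: 3 base + 3 multi-party = 6.
Applicant peremptories used: #17, #8, #16, #10 — 4 (for-cause on #4, #1 don't count).
Remaining: 6 − 4 = 2.

2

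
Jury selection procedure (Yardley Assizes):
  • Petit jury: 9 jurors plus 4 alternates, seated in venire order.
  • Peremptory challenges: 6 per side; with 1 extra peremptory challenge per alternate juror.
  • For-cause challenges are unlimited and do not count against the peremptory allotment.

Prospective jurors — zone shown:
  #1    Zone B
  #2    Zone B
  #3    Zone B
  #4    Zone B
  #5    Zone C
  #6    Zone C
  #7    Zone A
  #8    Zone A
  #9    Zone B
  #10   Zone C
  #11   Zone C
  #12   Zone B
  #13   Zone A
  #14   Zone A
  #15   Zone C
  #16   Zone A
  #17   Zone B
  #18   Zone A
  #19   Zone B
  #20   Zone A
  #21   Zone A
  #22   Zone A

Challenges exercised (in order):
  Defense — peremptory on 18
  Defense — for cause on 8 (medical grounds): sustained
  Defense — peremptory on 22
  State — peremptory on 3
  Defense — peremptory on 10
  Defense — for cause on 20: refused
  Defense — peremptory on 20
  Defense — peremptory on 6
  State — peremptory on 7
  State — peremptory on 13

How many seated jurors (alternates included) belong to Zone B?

7

Removed: #3, #6, #7, #8, #10, #13, #18, #20, #22.
Seated (13 incl. alternates): #1, #2, #4, #5, #9, #11, #12, #14, #15, #16, #17, #19, #21.
Of those, in Zone B: #1, #2, #4, #9, #12, #17, #19 → 7.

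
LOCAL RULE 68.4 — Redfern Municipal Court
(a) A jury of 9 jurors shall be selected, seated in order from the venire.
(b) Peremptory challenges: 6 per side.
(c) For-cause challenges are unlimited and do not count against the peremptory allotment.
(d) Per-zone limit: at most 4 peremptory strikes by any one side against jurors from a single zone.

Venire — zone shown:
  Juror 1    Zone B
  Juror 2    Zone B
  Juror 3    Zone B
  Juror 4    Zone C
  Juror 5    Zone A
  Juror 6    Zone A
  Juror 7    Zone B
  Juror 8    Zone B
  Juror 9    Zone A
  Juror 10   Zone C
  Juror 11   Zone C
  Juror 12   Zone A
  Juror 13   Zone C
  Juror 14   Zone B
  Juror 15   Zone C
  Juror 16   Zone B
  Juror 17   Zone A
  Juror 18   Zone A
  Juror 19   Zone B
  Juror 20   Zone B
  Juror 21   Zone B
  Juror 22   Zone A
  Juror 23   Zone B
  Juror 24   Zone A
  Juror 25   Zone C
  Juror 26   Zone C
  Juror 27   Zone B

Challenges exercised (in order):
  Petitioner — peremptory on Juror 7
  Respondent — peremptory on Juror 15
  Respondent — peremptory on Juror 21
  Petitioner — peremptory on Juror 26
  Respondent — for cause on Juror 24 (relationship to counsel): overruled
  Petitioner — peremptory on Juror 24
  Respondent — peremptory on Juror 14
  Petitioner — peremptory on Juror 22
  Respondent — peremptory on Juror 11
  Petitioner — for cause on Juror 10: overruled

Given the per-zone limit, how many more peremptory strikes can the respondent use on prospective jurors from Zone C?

2

Respondent peremptories so far: #15, #21, #14, #11 — 4 of 6 used, 2 left overall.
Against Zone C: #15, #11 — 2 used; per-zone cap 4 leaves 2.
Binding limit: min(2, 2) = 2.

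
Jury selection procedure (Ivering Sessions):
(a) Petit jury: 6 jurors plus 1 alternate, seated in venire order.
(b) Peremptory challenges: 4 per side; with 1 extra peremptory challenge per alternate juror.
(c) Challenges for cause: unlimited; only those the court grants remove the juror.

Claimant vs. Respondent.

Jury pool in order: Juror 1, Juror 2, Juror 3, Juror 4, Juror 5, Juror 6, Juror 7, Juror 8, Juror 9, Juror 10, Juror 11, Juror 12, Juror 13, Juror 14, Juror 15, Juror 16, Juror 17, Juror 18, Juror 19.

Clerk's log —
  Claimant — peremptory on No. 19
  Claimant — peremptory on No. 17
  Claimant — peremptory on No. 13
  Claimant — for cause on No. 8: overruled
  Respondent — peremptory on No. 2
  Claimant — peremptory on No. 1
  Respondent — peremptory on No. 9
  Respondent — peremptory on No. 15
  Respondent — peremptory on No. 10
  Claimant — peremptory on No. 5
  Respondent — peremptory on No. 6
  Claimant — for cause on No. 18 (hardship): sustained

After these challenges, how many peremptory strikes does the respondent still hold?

Respondent allotment: 4 base + 1 × 1 alternate = 5.
Respondent peremptories used: #2, #9, #15, #10, #6 — 5.
Remaining: 5 − 5 = 0.

0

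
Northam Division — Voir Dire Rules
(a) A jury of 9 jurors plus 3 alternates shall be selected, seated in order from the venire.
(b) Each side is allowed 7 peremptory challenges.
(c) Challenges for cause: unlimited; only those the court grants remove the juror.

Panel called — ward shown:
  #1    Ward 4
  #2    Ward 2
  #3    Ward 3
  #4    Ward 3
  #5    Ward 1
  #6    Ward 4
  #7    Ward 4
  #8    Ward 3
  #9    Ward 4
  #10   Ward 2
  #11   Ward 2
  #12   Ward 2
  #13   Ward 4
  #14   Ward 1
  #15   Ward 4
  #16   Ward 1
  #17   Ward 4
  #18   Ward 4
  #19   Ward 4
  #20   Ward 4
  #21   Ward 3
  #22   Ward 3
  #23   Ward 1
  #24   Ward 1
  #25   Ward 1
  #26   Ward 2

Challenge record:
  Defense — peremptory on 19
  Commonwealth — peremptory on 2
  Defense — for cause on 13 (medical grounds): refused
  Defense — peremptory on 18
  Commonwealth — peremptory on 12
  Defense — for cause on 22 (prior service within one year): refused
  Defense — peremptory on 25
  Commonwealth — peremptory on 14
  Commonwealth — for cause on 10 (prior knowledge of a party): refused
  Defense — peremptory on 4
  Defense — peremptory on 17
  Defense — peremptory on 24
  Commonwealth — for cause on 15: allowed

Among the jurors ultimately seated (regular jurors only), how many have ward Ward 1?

Removed: #2, #4, #12, #14, #15, #17, #18, #19, #24, #25.
Seated jurors 1–9: #1, #3, #5, #6, #7, #8, #9, #10, #11 (alternates #13, #16, #20 not counted).
Of those, in Ward 1: #5 → 1.

1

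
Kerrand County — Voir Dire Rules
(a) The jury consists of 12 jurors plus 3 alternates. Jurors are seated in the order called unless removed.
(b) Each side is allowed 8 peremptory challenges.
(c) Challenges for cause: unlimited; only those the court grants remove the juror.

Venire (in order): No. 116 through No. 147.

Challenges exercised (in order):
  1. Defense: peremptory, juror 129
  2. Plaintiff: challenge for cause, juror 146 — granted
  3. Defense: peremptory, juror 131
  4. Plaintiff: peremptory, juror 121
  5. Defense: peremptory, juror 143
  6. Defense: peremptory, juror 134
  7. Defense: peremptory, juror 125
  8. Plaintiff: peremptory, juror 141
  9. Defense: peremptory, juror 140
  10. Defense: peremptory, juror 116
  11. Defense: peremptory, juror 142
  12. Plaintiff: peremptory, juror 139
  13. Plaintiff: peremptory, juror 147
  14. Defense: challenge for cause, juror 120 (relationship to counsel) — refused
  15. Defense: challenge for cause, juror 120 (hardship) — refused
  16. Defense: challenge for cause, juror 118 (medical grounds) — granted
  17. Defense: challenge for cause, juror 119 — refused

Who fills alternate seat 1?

Removed: #116, #118, #121, #125, #129, #131, #134, #139, #140, #141, #142, #143, #146, #147. (#119, #120 stay — for-cause denied.)
Seating in order: seats 1–12 → #117, #119, #120, #122, #123, #124, #126, #127, #128, #130, #132, #133; alternates → #135, #136, #137.
So alternate 1 is #135.

135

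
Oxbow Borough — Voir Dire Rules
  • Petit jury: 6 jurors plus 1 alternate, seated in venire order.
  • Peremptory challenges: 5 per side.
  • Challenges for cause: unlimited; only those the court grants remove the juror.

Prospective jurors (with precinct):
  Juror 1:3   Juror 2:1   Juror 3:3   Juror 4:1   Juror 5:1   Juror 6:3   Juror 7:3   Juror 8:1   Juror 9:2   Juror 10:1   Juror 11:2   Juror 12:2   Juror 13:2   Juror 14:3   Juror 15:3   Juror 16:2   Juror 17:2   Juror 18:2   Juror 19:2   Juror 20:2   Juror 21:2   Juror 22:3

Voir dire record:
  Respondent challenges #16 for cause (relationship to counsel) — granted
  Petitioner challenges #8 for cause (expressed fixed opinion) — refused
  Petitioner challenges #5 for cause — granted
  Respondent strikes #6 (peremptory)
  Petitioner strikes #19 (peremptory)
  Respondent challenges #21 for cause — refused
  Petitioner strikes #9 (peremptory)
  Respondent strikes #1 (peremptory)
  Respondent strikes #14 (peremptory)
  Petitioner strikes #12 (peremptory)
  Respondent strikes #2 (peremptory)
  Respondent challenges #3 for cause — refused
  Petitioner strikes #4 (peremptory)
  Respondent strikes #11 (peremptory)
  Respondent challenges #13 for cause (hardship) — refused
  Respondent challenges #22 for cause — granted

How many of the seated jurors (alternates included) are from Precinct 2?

2

Removed: #1, #2, #4, #5, #6, #9, #11, #12, #14, #16, #19, #22.
Seated (7 incl. alternates): #3, #7, #8, #10, #13, #15, #17.
Of those, in Precinct 2: #13, #17 → 2.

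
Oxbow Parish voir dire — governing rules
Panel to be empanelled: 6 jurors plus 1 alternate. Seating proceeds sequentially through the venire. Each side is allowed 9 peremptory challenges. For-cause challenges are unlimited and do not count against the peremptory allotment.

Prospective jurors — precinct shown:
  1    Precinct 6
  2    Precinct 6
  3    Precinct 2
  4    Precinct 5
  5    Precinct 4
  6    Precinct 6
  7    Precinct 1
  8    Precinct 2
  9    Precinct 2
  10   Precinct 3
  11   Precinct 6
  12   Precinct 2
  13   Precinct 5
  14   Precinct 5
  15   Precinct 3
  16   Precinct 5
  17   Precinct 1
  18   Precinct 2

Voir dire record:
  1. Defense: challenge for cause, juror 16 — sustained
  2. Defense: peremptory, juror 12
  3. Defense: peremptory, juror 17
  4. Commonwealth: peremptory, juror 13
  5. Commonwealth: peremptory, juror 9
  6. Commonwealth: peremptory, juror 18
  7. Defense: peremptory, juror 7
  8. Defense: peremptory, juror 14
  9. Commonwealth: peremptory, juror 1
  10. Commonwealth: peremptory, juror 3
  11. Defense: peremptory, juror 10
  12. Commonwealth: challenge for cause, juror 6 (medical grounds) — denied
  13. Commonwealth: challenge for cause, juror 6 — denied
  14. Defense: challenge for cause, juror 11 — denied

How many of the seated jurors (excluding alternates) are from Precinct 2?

Removed: #1, #3, #7, #9, #10, #12, #13, #14, #16, #17, #18.
Seated jurors 1–6: #2, #4, #5, #6, #8, #11 (alternates #15 not counted).
Of those, in Precinct 2: #8 → 1.

1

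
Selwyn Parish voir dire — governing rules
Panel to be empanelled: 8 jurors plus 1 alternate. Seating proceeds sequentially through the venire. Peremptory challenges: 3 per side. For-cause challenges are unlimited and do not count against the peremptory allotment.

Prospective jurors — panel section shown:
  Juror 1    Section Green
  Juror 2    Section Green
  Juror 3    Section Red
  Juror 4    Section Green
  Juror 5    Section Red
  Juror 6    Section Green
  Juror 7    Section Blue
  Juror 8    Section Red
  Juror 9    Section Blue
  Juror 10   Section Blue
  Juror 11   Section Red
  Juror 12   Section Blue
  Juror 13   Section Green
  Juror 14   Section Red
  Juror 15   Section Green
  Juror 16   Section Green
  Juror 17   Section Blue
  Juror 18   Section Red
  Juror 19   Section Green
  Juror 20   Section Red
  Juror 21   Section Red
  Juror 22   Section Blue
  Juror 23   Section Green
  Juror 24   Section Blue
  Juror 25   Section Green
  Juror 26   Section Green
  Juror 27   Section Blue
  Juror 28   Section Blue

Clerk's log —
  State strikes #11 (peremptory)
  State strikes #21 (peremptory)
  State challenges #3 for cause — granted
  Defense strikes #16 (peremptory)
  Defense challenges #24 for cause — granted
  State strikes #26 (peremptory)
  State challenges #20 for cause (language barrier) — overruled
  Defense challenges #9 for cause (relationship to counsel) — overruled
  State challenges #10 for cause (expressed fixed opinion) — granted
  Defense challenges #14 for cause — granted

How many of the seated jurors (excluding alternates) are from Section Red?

Removed: #3, #10, #11, #14, #16, #21, #24, #26.
Seated jurors 1–8: #1, #2, #4, #5, #6, #7, #8, #9 (alternates #12 not counted).
Of those, in Section Red: #5, #8 → 2.

2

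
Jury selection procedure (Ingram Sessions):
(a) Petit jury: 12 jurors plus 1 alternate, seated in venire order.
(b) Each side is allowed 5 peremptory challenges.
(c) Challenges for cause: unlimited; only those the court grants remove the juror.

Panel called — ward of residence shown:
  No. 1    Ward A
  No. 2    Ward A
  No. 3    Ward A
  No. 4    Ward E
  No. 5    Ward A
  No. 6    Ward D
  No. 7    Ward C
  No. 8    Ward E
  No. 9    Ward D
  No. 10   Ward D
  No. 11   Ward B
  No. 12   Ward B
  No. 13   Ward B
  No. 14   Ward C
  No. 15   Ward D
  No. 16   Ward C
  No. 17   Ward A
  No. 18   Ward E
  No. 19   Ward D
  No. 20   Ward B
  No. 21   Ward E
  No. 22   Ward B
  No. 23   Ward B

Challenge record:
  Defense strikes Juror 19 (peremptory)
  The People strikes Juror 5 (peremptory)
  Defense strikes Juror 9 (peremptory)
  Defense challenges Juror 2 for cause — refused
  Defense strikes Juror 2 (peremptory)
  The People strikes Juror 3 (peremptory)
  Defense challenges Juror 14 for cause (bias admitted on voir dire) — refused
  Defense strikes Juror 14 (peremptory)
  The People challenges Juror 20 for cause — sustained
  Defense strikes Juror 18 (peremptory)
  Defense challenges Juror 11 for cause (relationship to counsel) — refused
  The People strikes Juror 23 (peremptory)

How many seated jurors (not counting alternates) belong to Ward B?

Removed: #2, #3, #5, #9, #14, #18, #19, #20, #23.
Seated jurors 1–12: #1, #4, #6, #7, #8, #10, #11, #12, #13, #15, #16, #17 (alternates #21 not counted).
Of those, in Ward B: #11, #12, #13 → 3.

3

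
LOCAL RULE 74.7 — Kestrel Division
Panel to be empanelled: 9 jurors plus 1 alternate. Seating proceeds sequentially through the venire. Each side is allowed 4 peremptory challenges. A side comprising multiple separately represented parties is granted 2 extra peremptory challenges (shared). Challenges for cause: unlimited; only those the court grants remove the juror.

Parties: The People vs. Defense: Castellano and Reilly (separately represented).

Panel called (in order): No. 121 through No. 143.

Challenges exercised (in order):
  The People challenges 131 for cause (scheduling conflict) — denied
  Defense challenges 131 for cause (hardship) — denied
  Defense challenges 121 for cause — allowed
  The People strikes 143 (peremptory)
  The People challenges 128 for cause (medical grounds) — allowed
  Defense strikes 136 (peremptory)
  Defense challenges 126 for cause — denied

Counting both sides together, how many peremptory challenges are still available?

8

The People allotment: 4. Defense allotment: 4 base + 2 multi-party = 6.
The People peremptories used: #143 — 1 (for-cause on #131, #128 don't count).
Defense peremptories used: #136 — 1 (for-cause on #131, #121, #126 don't count).
Remaining: (4 − 1) + (6 − 1) = 8.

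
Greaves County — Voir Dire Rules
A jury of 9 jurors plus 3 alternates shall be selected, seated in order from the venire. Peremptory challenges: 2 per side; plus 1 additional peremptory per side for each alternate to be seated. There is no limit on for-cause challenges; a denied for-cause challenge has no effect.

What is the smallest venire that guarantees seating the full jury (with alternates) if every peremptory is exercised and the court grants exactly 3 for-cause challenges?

Seats to fill: 9 + 3 alternates = 12.
Peremptories: 2 + 1×3 = 5 per side × 2 sides = 10.
For-cause removals: 3.
Minimum venire: 12 + 10 + 3 = 25.

25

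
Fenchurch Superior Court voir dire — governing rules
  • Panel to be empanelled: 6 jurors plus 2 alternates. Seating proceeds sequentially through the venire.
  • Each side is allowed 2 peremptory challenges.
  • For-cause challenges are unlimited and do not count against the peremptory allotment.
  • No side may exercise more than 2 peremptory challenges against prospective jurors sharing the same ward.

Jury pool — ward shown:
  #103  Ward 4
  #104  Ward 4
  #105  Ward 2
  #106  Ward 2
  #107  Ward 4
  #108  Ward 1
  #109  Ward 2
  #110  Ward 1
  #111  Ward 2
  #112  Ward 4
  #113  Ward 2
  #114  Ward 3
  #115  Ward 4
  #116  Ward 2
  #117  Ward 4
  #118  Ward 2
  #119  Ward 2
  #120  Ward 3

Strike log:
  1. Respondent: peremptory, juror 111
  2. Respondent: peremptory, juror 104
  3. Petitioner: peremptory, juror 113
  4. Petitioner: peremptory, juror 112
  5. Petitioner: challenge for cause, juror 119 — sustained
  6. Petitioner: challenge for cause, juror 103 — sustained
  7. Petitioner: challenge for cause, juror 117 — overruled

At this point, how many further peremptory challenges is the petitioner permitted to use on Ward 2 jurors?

0

Petitioner peremptories so far: #113, #112 — 2 of 2 used, 0 left overall.
Against Ward 2: #113 — 1 used; per-ward cap 2 leaves 1.
Binding limit: min(0, 1) = 0.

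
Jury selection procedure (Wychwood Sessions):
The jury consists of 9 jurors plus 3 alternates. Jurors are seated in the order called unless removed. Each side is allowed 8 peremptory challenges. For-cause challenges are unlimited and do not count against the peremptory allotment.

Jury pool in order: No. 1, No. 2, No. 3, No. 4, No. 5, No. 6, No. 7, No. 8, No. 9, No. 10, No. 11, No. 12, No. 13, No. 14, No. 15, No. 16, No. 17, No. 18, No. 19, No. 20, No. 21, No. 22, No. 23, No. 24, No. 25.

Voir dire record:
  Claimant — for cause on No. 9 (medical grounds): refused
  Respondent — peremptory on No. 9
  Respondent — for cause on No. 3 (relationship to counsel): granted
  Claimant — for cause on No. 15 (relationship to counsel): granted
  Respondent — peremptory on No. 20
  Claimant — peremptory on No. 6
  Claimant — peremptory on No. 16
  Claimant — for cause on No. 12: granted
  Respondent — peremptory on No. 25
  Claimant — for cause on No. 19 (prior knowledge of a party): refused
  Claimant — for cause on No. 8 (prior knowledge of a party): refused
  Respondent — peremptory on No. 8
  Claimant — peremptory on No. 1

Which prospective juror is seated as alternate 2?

Removed: #1, #3, #6, #8, #9, #12, #15, #16, #20, #25. (#19 stays — for-cause denied.)
Filling seats in venire order through position 11: #2, #4, #5, #7, #10, #11, #13, #14, #17, #18, #19.
So alternate 2 is #19.

19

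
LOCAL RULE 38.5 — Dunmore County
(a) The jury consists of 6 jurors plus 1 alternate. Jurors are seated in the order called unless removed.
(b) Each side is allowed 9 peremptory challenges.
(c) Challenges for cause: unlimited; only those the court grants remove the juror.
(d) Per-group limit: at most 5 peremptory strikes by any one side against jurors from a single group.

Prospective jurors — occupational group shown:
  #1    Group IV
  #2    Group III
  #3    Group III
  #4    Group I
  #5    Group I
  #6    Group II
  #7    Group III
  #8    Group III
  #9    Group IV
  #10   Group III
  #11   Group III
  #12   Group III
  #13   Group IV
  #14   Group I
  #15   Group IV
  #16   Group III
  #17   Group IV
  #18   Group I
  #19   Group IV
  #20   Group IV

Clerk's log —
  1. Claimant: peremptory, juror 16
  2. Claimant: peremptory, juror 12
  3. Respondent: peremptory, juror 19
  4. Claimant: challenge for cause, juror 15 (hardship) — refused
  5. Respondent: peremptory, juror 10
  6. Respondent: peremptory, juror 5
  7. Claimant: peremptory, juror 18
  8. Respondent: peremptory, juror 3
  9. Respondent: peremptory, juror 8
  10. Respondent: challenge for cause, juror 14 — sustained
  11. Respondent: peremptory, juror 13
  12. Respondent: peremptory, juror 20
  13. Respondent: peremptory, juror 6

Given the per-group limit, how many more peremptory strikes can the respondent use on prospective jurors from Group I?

1

Respondent peremptories so far: #19, #10, #5, #3, #8, #13, #20, #6 — 8 of 9 used, 1 left overall.
Against Group I: #5 — 1 used; per-group cap 5 leaves 4.
Binding limit: min(1, 4) = 1.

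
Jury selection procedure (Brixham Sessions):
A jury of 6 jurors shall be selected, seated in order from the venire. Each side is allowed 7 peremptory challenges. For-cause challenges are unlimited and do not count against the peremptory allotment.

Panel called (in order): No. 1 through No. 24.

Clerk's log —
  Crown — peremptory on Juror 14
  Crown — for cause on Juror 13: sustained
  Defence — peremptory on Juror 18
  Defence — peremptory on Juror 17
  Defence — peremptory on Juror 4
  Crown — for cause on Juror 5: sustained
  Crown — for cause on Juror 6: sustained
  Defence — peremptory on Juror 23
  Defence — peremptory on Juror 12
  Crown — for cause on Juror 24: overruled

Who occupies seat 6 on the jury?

Removed: #4, #5, #6, #12, #13, #14, #17, #18, #23. (#24 stays — for-cause denied.)
Seating in order: seats 1–6 → #1, #2, #3, #7, #8, #9.
So seat 6 is #9.

9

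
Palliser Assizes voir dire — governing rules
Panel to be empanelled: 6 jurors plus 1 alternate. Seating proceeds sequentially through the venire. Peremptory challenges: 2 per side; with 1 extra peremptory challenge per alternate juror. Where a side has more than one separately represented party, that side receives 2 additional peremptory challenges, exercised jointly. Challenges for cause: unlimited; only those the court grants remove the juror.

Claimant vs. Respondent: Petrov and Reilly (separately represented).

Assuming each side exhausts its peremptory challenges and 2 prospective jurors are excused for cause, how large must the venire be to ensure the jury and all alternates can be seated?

17

Seats to fill: 6 + 1 alternates = 7.
Peremptories — Claimant: 2 + 1×1 = 3; Respondent: 2 + 1×1 + 2 = 5; total 8.
For-cause removals: 2.
Minimum venire: 7 + 8 + 2 = 17.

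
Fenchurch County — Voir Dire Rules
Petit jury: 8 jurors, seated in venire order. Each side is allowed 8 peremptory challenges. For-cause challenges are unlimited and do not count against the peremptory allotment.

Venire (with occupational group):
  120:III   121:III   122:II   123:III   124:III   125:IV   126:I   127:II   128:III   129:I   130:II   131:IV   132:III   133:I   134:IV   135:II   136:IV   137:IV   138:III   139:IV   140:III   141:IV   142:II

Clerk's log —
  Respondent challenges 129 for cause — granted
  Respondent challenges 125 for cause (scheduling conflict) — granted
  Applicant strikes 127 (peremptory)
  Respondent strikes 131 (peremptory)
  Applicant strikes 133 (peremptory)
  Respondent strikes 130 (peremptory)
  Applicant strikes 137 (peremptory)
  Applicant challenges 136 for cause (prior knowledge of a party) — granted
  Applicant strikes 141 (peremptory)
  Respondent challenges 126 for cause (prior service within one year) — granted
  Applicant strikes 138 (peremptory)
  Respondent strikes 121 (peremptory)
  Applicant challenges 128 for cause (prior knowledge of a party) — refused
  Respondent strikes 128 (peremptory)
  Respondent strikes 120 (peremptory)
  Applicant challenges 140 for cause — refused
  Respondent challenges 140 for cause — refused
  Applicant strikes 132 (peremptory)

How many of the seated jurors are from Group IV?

2

Removed: #120, #121, #125, #126, #127, #128, #129, #130, #131, #132, #133, #136, #137, #138, #141.
Seated jurors 1–8: #122, #123, #124, #134, #135, #139, #140, #142.
Of those, in Group IV: #134, #139 → 2.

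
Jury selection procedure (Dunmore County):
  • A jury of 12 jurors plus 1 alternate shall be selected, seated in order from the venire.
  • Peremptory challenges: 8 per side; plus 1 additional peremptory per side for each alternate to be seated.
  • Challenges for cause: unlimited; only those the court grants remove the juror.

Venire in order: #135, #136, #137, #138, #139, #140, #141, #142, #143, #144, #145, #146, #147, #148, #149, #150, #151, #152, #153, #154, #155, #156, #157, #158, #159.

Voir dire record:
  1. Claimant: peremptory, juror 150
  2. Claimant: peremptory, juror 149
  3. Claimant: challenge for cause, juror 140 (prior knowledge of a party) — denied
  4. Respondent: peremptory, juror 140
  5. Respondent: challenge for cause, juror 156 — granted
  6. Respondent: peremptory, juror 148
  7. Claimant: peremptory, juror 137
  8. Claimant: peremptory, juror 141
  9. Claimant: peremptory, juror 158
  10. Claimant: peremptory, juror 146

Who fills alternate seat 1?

Removed: #137, #140, #141, #146, #148, #149, #150, #156, #158.
Seating in order: seats 1–12 → #135, #136, #138, #139, #142, #143, #144, #145, #147, #151, #152, #153; alternates → #154.
So alternate 1 is #154.

154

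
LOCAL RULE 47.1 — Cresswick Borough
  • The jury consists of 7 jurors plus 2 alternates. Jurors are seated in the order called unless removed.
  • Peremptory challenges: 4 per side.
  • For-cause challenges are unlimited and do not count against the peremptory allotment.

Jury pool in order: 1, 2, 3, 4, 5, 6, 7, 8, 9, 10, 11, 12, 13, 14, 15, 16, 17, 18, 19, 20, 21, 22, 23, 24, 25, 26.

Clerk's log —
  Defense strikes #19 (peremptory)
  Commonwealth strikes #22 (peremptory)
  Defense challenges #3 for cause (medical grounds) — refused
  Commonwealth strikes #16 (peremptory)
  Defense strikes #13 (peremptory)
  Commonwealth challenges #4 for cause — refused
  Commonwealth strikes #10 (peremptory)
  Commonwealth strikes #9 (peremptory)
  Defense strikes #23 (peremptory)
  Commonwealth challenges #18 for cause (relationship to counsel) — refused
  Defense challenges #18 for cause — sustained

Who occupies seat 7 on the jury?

Removed: #9, #10, #13, #16, #18, #19, #22, #23. (#3, #4 stay — for-cause denied.)
Seating in order: seats 1–7 → #1, #2, #3, #4, #5, #6, #7; alternates → #8, #11.
So seat 7 is #7.

7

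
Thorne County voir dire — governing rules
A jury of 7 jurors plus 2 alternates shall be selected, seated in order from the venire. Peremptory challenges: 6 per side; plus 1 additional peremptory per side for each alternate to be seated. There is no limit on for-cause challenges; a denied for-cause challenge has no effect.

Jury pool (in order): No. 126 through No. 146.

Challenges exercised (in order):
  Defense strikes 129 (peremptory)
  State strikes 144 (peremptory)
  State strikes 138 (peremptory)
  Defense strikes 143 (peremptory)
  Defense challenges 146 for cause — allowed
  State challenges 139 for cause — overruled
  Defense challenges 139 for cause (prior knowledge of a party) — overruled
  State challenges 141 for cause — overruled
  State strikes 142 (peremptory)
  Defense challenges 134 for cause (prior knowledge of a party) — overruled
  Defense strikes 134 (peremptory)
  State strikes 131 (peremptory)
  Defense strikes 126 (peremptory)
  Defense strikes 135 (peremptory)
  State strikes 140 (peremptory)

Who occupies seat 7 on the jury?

137

Removed: #126, #129, #131, #134, #135, #138, #140, #142, #143, #144, #146. (#139, #141 stay — for-cause denied.)
Seating in order: seats 1–7 → #127, #128, #130, #132, #133, #136, #137; alternates → #139, #141.
So seat 7 is #137.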